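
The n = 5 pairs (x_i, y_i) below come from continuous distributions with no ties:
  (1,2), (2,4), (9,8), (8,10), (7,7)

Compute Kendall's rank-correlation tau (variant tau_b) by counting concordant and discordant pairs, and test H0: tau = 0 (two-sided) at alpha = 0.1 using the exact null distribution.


Step 1: Enumerate the 10 unordered pairs (i,j) with i<j and classify each by sign(x_j-x_i) * sign(y_j-y_i).
  (1,2):dx=+1,dy=+2->C; (1,3):dx=+8,dy=+6->C; (1,4):dx=+7,dy=+8->C; (1,5):dx=+6,dy=+5->C
  (2,3):dx=+7,dy=+4->C; (2,4):dx=+6,dy=+6->C; (2,5):dx=+5,dy=+3->C; (3,4):dx=-1,dy=+2->D
  (3,5):dx=-2,dy=-1->C; (4,5):dx=-1,dy=-3->C
Step 2: C = 9, D = 1, total pairs = 10.
Step 3: tau = (C - D)/(n(n-1)/2) = (9 - 1)/10 = 0.800000.
Step 4: Exact two-sided p-value (enumerate n! = 120 permutations of y under H0): p = 0.083333.
Step 5: alpha = 0.1. reject H0.

tau_b = 0.8000 (C=9, D=1), p = 0.083333, reject H0.


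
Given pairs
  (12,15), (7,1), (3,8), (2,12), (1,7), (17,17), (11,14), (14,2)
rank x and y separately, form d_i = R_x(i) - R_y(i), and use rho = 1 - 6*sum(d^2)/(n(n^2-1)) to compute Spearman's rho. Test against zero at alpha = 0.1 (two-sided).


Step 1: Rank x and y separately (midranks; no ties here).
rank(x): 12->6, 7->4, 3->3, 2->2, 1->1, 17->8, 11->5, 14->7
rank(y): 15->7, 1->1, 8->4, 12->5, 7->3, 17->8, 14->6, 2->2
Step 2: d_i = R_x(i) - R_y(i); compute d_i^2.
  (6-7)^2=1, (4-1)^2=9, (3-4)^2=1, (2-5)^2=9, (1-3)^2=4, (8-8)^2=0, (5-6)^2=1, (7-2)^2=25
sum(d^2) = 50.
Step 3: rho = 1 - 6*50 / (8*(8^2 - 1)) = 1 - 300/504 = 0.404762.
Step 4: Under H0, t = rho * sqrt((n-2)/(1-rho^2)) = 1.0842 ~ t(6).
Step 5: Two-sided p-value from the t-distribution with 6 df = 0.319889.
Step 6: alpha = 0.1. fail to reject H0.

rho = 0.4048, p = 0.319889, fail to reject H0 at alpha = 0.1.


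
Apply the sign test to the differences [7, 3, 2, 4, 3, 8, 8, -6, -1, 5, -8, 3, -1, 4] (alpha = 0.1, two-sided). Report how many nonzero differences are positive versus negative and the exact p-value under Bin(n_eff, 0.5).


Step 1: Discard zero differences. Original n = 14; n_eff = number of nonzero differences = 14.
Nonzero differences (with sign): +7, +3, +2, +4, +3, +8, +8, -6, -1, +5, -8, +3, -1, +4
Step 2: Count signs: positive = 10, negative = 4.
Step 3: Under H0: P(positive) = 0.5, so the number of positives S ~ Bin(14, 0.5).
Step 4: Two-sided exact p-value = sum of Bin(14,0.5) probabilities at or below the observed probability = 0.179565.
Step 5: alpha = 0.1. fail to reject H0.

n_eff = 14, pos = 10, neg = 4, p = 0.179565, fail to reject H0.


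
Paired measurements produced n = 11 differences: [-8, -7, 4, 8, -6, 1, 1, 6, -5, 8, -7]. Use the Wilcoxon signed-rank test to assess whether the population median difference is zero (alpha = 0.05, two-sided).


Step 1: Drop any zero differences (none here) and take |d_i|.
|d| = [8, 7, 4, 8, 6, 1, 1, 6, 5, 8, 7]
Step 2: Midrank |d_i| (ties get averaged ranks).
ranks: |8|->10, |7|->7.5, |4|->3, |8|->10, |6|->5.5, |1|->1.5, |1|->1.5, |6|->5.5, |5|->4, |8|->10, |7|->7.5
Step 3: Attach original signs; sum ranks with positive sign and with negative sign.
W+ = 3 + 10 + 1.5 + 1.5 + 5.5 + 10 = 31.5
W- = 10 + 7.5 + 5.5 + 4 + 7.5 = 34.5
(Check: W+ + W- = 66 should equal n(n+1)/2 = 66.)
Step 4: Test statistic W = min(W+, W-) = 31.5.
Step 5: Ties in |d|, so use the tie-corrected normal approximation.
        E[W] = n(n+1)/4 = 11*12/4 = 33.
        Tie groups: |d|=1 (t=2), |d|=6 (t=2), |d|=7 (t=2), |d|=8 (t=3); sum(t^3 - t) = 42.
        Var[W] = n(n+1)(2n+1)/24 - sum(t^3-t)/48 = 3036/24 - 42/48 = 125.625.
        z = (W - E[W]) / sqrt(Var[W]) = (31.5 - 33) / 11.2083 = -0.1338.
        Two-sided p = 2*Phi(z) = 0.893537.
Step 6: alpha = 0.05. fail to reject H0.

W+ = 31.5, W- = 34.5, W = min = 31.5, p = 0.893537, fail to reject H0.


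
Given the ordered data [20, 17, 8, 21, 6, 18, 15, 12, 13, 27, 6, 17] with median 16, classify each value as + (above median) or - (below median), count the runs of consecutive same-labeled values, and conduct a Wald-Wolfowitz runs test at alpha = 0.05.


Step 1: Compute median = 16; label A = above, B = below.
Labels in order: AABABABBBABA  (n_A = 6, n_B = 6)
Step 2: Count runs R = 9.
Step 3: Under H0 (random ordering), E[R] = 2*n_A*n_B/(n_A+n_B) + 1 = 2*6*6/12 + 1 = 7.0000.
        Var[R] = 2*n_A*n_B*(2*n_A*n_B - n_A - n_B) / ((n_A+n_B)^2 * (n_A+n_B-1)) = 4320/1584 = 2.7273.
        SD[R] = 1.6514.
Step 4: Continuity-corrected z = (R - 0.5 - E[R]) / SD[R] = (9 - 0.5 - 7.0000) / 1.6514 = 0.9083.
Step 5: Two-sided p-value via normal approximation = 2*(1 - Phi(|z|)) = 0.363722.
Step 6: alpha = 0.05. fail to reject H0.

R = 9, z = 0.9083, p = 0.363722, fail to reject H0.


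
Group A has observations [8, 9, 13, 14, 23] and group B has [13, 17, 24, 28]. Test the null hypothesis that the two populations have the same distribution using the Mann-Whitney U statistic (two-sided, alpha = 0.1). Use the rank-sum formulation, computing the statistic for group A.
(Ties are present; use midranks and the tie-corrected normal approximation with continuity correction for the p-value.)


Step 1: Combine and sort all 9 observations; assign midranks.
sorted (value, group): (8,X), (9,X), (13,X), (13,Y), (14,X), (17,Y), (23,X), (24,Y), (28,Y)
ranks: 8->1, 9->2, 13->3.5, 13->3.5, 14->5, 17->6, 23->7, 24->8, 28->9
Step 2: Rank sum for X: R1 = 1 + 2 + 3.5 + 5 + 7 = 18.5.
Step 3: U_X = R1 - n1(n1+1)/2 = 18.5 - 5*6/2 = 18.5 - 15 = 3.5.
       U_Y = n1*n2 - U_X = 20 - 3.5 = 16.5.
Step 4: Ties are present, so use the tie-corrected normal approximation (with continuity correction) for the p-value.
Step 5: p-value = 0.139983; compare to alpha = 0.1. fail to reject H0.

U_X = 3.5, p = 0.139983, fail to reject H0 at alpha = 0.1.


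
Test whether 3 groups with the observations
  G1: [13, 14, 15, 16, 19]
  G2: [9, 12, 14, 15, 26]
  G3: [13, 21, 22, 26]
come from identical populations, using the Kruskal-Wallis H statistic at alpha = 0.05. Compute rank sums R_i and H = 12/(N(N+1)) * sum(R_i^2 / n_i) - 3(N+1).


Step 1: Combine all N = 14 observations and assign midranks.
sorted (value, group, rank): (9,G2,1), (12,G2,2), (13,G1,3.5), (13,G3,3.5), (14,G1,5.5), (14,G2,5.5), (15,G1,7.5), (15,G2,7.5), (16,G1,9), (19,G1,10), (21,G3,11), (22,G3,12), (26,G2,13.5), (26,G3,13.5)
Step 2: Sum ranks within each group.
R_1 = 35.5 (n_1 = 5)
R_2 = 29.5 (n_2 = 5)
R_3 = 40 (n_3 = 4)
Step 3: H = 12/(N(N+1)) * sum(R_i^2/n_i) - 3(N+1)
     = 12/(14*15) * (35.5^2/5 + 29.5^2/5 + 40^2/4) - 3*15
     = 0.057143 * 826.1 - 45
     = 2.205714.
Step 4: Ties present; correction factor C = 1 - 24/(14^3 - 14) = 0.991209. Corrected H = 2.205714 / 0.991209 = 2.225277.
Step 5: Under H0, H ~ chi^2(2); p-value = 0.328691.
Step 6: alpha = 0.05. fail to reject H0.

H = 2.2253, df = 2, p = 0.328691, fail to reject H0.


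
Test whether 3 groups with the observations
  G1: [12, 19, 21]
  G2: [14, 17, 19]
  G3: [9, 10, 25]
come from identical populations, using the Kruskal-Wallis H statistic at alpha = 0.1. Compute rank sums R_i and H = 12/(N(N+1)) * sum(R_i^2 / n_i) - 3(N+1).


Step 1: Combine all N = 9 observations and assign midranks.
sorted (value, group, rank): (9,G3,1), (10,G3,2), (12,G1,3), (14,G2,4), (17,G2,5), (19,G1,6.5), (19,G2,6.5), (21,G1,8), (25,G3,9)
Step 2: Sum ranks within each group.
R_1 = 17.5 (n_1 = 3)
R_2 = 15.5 (n_2 = 3)
R_3 = 12 (n_3 = 3)
Step 3: H = 12/(N(N+1)) * sum(R_i^2/n_i) - 3(N+1)
     = 12/(9*10) * (17.5^2/3 + 15.5^2/3 + 12^2/3) - 3*10
     = 0.133333 * 230.167 - 30
     = 0.688889.
Step 4: Ties present; correction factor C = 1 - 6/(9^3 - 9) = 0.991667. Corrected H = 0.688889 / 0.991667 = 0.694678.
Step 5: Under H0, H ~ chi^2(2); p-value = 0.706566.
Step 6: alpha = 0.1. fail to reject H0.

H = 0.6947, df = 2, p = 0.706566, fail to reject H0.


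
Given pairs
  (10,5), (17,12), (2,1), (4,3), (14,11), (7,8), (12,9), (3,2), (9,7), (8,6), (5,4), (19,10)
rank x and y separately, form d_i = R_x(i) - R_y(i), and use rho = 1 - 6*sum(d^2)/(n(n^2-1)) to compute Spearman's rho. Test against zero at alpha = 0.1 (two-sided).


Step 1: Rank x and y separately (midranks; no ties here).
rank(x): 10->8, 17->11, 2->1, 4->3, 14->10, 7->5, 12->9, 3->2, 9->7, 8->6, 5->4, 19->12
rank(y): 5->5, 12->12, 1->1, 3->3, 11->11, 8->8, 9->9, 2->2, 7->7, 6->6, 4->4, 10->10
Step 2: d_i = R_x(i) - R_y(i); compute d_i^2.
  (8-5)^2=9, (11-12)^2=1, (1-1)^2=0, (3-3)^2=0, (10-11)^2=1, (5-8)^2=9, (9-9)^2=0, (2-2)^2=0, (7-7)^2=0, (6-6)^2=0, (4-4)^2=0, (12-10)^2=4
sum(d^2) = 24.
Step 3: rho = 1 - 6*24 / (12*(12^2 - 1)) = 1 - 144/1716 = 0.916084.
Step 4: Under H0, t = rho * sqrt((n-2)/(1-rho^2)) = 7.2245 ~ t(10).
Step 5: Two-sided p-value from the t-distribution with 10 df = 0.000028.
Step 6: alpha = 0.1. reject H0.

rho = 0.9161, p = 0.000028, reject H0 at alpha = 0.1.


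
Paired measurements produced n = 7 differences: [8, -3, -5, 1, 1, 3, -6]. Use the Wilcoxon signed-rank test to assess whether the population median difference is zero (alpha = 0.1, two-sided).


Step 1: Drop any zero differences (none here) and take |d_i|.
|d| = [8, 3, 5, 1, 1, 3, 6]
Step 2: Midrank |d_i| (ties get averaged ranks).
ranks: |8|->7, |3|->3.5, |5|->5, |1|->1.5, |1|->1.5, |3|->3.5, |6|->6
Step 3: Attach original signs; sum ranks with positive sign and with negative sign.
W+ = 7 + 1.5 + 1.5 + 3.5 = 13.5
W- = 3.5 + 5 + 6 = 14.5
(Check: W+ + W- = 28 should equal n(n+1)/2 = 28.)
Step 4: Test statistic W = min(W+, W-) = 13.5.
Step 5: Ties in |d|, so use the tie-corrected normal approximation.
        E[W] = n(n+1)/4 = 7*8/4 = 14.
        Tie groups: |d|=1 (t=2), |d|=3 (t=2); sum(t^3 - t) = 12.
        Var[W] = n(n+1)(2n+1)/24 - sum(t^3-t)/48 = 840/24 - 12/48 = 34.75.
        z = (W - E[W]) / sqrt(Var[W]) = (13.5 - 14) / 5.8949 = -0.0848.
        Two-sided p = 2*Phi(z) = 0.932405.
Step 6: alpha = 0.1. fail to reject H0.

W+ = 13.5, W- = 14.5, W = min = 13.5, p = 0.932405, fail to reject H0.


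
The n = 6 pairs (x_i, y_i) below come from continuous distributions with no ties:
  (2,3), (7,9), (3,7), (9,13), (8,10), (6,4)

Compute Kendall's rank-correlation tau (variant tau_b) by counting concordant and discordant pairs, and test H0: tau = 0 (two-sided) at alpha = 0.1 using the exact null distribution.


Step 1: Enumerate the 15 unordered pairs (i,j) with i<j and classify each by sign(x_j-x_i) * sign(y_j-y_i).
  (1,2):dx=+5,dy=+6->C; (1,3):dx=+1,dy=+4->C; (1,4):dx=+7,dy=+10->C; (1,5):dx=+6,dy=+7->C
  (1,6):dx=+4,dy=+1->C; (2,3):dx=-4,dy=-2->C; (2,4):dx=+2,dy=+4->C; (2,5):dx=+1,dy=+1->C
  (2,6):dx=-1,dy=-5->C; (3,4):dx=+6,dy=+6->C; (3,5):dx=+5,dy=+3->C; (3,6):dx=+3,dy=-3->D
  (4,5):dx=-1,dy=-3->C; (4,6):dx=-3,dy=-9->C; (5,6):dx=-2,dy=-6->C
Step 2: C = 14, D = 1, total pairs = 15.
Step 3: tau = (C - D)/(n(n-1)/2) = (14 - 1)/15 = 0.866667.
Step 4: Exact two-sided p-value (enumerate n! = 720 permutations of y under H0): p = 0.016667.
Step 5: alpha = 0.1. reject H0.

tau_b = 0.8667 (C=14, D=1), p = 0.016667, reject H0.


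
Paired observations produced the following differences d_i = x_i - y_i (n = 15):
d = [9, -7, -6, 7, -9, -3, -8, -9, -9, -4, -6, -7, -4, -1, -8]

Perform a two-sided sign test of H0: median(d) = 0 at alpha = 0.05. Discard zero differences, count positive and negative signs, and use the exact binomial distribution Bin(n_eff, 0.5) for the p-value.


Step 1: Discard zero differences. Original n = 15; n_eff = number of nonzero differences = 15.
Nonzero differences (with sign): +9, -7, -6, +7, -9, -3, -8, -9, -9, -4, -6, -7, -4, -1, -8
Step 2: Count signs: positive = 2, negative = 13.
Step 3: Under H0: P(positive) = 0.5, so the number of positives S ~ Bin(15, 0.5).
Step 4: Two-sided exact p-value = sum of Bin(15,0.5) probabilities at or below the observed probability = 0.007385.
Step 5: alpha = 0.05. reject H0.

n_eff = 15, pos = 2, neg = 13, p = 0.007385, reject H0.


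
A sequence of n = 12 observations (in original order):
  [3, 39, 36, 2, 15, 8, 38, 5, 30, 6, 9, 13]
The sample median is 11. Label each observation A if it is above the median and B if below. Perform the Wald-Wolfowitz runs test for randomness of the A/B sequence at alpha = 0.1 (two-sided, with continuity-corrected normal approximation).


Step 1: Compute median = 11; label A = above, B = below.
Labels in order: BAABABABABBA  (n_A = 6, n_B = 6)
Step 2: Count runs R = 10.
Step 3: Under H0 (random ordering), E[R] = 2*n_A*n_B/(n_A+n_B) + 1 = 2*6*6/12 + 1 = 7.0000.
        Var[R] = 2*n_A*n_B*(2*n_A*n_B - n_A - n_B) / ((n_A+n_B)^2 * (n_A+n_B-1)) = 4320/1584 = 2.7273.
        SD[R] = 1.6514.
Step 4: Continuity-corrected z = (R - 0.5 - E[R]) / SD[R] = (10 - 0.5 - 7.0000) / 1.6514 = 1.5138.
Step 5: Two-sided p-value via normal approximation = 2*(1 - Phi(|z|)) = 0.130070.
Step 6: alpha = 0.1. fail to reject H0.

R = 10, z = 1.5138, p = 0.130070, fail to reject H0.


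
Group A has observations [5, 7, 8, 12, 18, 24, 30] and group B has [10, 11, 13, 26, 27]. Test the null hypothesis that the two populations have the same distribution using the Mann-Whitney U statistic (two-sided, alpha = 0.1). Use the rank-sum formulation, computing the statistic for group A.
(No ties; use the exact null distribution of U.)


Step 1: Combine and sort all 12 observations; assign midranks.
sorted (value, group): (5,X), (7,X), (8,X), (10,Y), (11,Y), (12,X), (13,Y), (18,X), (24,X), (26,Y), (27,Y), (30,X)
ranks: 5->1, 7->2, 8->3, 10->4, 11->5, 12->6, 13->7, 18->8, 24->9, 26->10, 27->11, 30->12
Step 2: Rank sum for X: R1 = 1 + 2 + 3 + 6 + 8 + 9 + 12 = 41.
Step 3: U_X = R1 - n1(n1+1)/2 = 41 - 7*8/2 = 41 - 28 = 13.
       U_Y = n1*n2 - U_X = 35 - 13 = 22.
Step 4: No ties, so the exact null distribution of U (based on enumerating the C(12,7) = 792 equally likely rank assignments) gives the two-sided p-value.
Step 5: p-value = 0.530303; compare to alpha = 0.1. fail to reject H0.

U_X = 13, p = 0.530303, fail to reject H0 at alpha = 0.1.


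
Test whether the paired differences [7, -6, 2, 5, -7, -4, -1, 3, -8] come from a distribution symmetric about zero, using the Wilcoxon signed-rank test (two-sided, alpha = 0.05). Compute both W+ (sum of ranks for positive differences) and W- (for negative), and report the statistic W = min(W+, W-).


Step 1: Drop any zero differences (none here) and take |d_i|.
|d| = [7, 6, 2, 5, 7, 4, 1, 3, 8]
Step 2: Midrank |d_i| (ties get averaged ranks).
ranks: |7|->7.5, |6|->6, |2|->2, |5|->5, |7|->7.5, |4|->4, |1|->1, |3|->3, |8|->9
Step 3: Attach original signs; sum ranks with positive sign and with negative sign.
W+ = 7.5 + 2 + 5 + 3 = 17.5
W- = 6 + 7.5 + 4 + 1 + 9 = 27.5
(Check: W+ + W- = 45 should equal n(n+1)/2 = 45.)
Step 4: Test statistic W = min(W+, W-) = 17.5.
Step 5: Ties in |d|, so use the tie-corrected normal approximation.
        E[W] = n(n+1)/4 = 9*10/4 = 22.5.
        Tie groups: |d|=7 (t=2); sum(t^3 - t) = 6.
        Var[W] = n(n+1)(2n+1)/24 - sum(t^3-t)/48 = 1710/24 - 6/48 = 71.125.
        z = (W - E[W]) / sqrt(Var[W]) = (17.5 - 22.5) / 8.4336 = -0.5929.
        Two-sided p = 2*Phi(z) = 0.553269.
Step 6: alpha = 0.05. fail to reject H0.

W+ = 17.5, W- = 27.5, W = min = 17.5, p = 0.553269, fail to reject H0.


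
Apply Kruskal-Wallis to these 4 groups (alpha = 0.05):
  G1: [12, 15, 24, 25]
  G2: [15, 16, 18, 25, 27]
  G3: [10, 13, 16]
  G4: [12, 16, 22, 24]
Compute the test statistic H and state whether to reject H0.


Step 1: Combine all N = 16 observations and assign midranks.
sorted (value, group, rank): (10,G3,1), (12,G1,2.5), (12,G4,2.5), (13,G3,4), (15,G1,5.5), (15,G2,5.5), (16,G2,8), (16,G3,8), (16,G4,8), (18,G2,10), (22,G4,11), (24,G1,12.5), (24,G4,12.5), (25,G1,14.5), (25,G2,14.5), (27,G2,16)
Step 2: Sum ranks within each group.
R_1 = 35 (n_1 = 4)
R_2 = 54 (n_2 = 5)
R_3 = 13 (n_3 = 3)
R_4 = 34 (n_4 = 4)
Step 3: H = 12/(N(N+1)) * sum(R_i^2/n_i) - 3(N+1)
     = 12/(16*17) * (35^2/4 + 54^2/5 + 13^2/3 + 34^2/4) - 3*17
     = 0.044118 * 1234.78 - 51
     = 3.475735.
Step 4: Ties present; correction factor C = 1 - 48/(16^3 - 16) = 0.988235. Corrected H = 3.475735 / 0.988235 = 3.517113.
Step 5: Under H0, H ~ chi^2(3); p-value = 0.318549.
Step 6: alpha = 0.05. fail to reject H0.

H = 3.5171, df = 3, p = 0.318549, fail to reject H0.


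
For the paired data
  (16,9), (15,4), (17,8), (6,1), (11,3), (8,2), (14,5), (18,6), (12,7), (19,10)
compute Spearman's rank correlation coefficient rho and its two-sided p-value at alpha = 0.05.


Step 1: Rank x and y separately (midranks; no ties here).
rank(x): 16->7, 15->6, 17->8, 6->1, 11->3, 8->2, 14->5, 18->9, 12->4, 19->10
rank(y): 9->9, 4->4, 8->8, 1->1, 3->3, 2->2, 5->5, 6->6, 7->7, 10->10
Step 2: d_i = R_x(i) - R_y(i); compute d_i^2.
  (7-9)^2=4, (6-4)^2=4, (8-8)^2=0, (1-1)^2=0, (3-3)^2=0, (2-2)^2=0, (5-5)^2=0, (9-6)^2=9, (4-7)^2=9, (10-10)^2=0
sum(d^2) = 26.
Step 3: rho = 1 - 6*26 / (10*(10^2 - 1)) = 1 - 156/990 = 0.842424.
Step 4: Under H0, t = rho * sqrt((n-2)/(1-rho^2)) = 4.4222 ~ t(8).
Step 5: Two-sided p-value from the t-distribution with 8 df = 0.002220.
Step 6: alpha = 0.05. reject H0.

rho = 0.8424, p = 0.002220, reject H0 at alpha = 0.05.


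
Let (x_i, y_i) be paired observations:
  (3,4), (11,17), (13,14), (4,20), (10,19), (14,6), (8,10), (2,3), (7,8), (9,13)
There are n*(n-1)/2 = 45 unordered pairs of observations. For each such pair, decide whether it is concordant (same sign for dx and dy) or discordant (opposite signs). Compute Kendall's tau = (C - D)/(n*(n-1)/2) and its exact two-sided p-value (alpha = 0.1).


Step 1: Enumerate the 45 unordered pairs (i,j) with i<j and classify each by sign(x_j-x_i) * sign(y_j-y_i).
  (1,2):dx=+8,dy=+13->C; (1,3):dx=+10,dy=+10->C; (1,4):dx=+1,dy=+16->C; (1,5):dx=+7,dy=+15->C
  (1,6):dx=+11,dy=+2->C; (1,7):dx=+5,dy=+6->C; (1,8):dx=-1,dy=-1->C; (1,9):dx=+4,dy=+4->C
  (1,10):dx=+6,dy=+9->C; (2,3):dx=+2,dy=-3->D; (2,4):dx=-7,dy=+3->D; (2,5):dx=-1,dy=+2->D
  (2,6):dx=+3,dy=-11->D; (2,7):dx=-3,dy=-7->C; (2,8):dx=-9,dy=-14->C; (2,9):dx=-4,dy=-9->C
  (2,10):dx=-2,dy=-4->C; (3,4):dx=-9,dy=+6->D; (3,5):dx=-3,dy=+5->D; (3,6):dx=+1,dy=-8->D
  (3,7):dx=-5,dy=-4->C; (3,8):dx=-11,dy=-11->C; (3,9):dx=-6,dy=-6->C; (3,10):dx=-4,dy=-1->C
  (4,5):dx=+6,dy=-1->D; (4,6):dx=+10,dy=-14->D; (4,7):dx=+4,dy=-10->D; (4,8):dx=-2,dy=-17->C
  (4,9):dx=+3,dy=-12->D; (4,10):dx=+5,dy=-7->D; (5,6):dx=+4,dy=-13->D; (5,7):dx=-2,dy=-9->C
  (5,8):dx=-8,dy=-16->C; (5,9):dx=-3,dy=-11->C; (5,10):dx=-1,dy=-6->C; (6,7):dx=-6,dy=+4->D
  (6,8):dx=-12,dy=-3->C; (6,9):dx=-7,dy=+2->D; (6,10):dx=-5,dy=+7->D; (7,8):dx=-6,dy=-7->C
  (7,9):dx=-1,dy=-2->C; (7,10):dx=+1,dy=+3->C; (8,9):dx=+5,dy=+5->C; (8,10):dx=+7,dy=+10->C
  (9,10):dx=+2,dy=+5->C
Step 2: C = 29, D = 16, total pairs = 45.
Step 3: tau = (C - D)/(n(n-1)/2) = (29 - 16)/45 = 0.288889.
Step 4: Exact two-sided p-value (enumerate n! = 3628800 permutations of y under H0): p = 0.291248.
Step 5: alpha = 0.1. fail to reject H0.

tau_b = 0.2889 (C=29, D=16), p = 0.291248, fail to reject H0.


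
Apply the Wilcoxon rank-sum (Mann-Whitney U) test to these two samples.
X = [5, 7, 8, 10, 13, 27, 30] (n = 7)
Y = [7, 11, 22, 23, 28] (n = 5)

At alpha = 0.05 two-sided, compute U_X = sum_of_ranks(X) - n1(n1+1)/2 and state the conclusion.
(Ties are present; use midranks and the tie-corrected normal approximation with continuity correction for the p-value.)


Step 1: Combine and sort all 12 observations; assign midranks.
sorted (value, group): (5,X), (7,X), (7,Y), (8,X), (10,X), (11,Y), (13,X), (22,Y), (23,Y), (27,X), (28,Y), (30,X)
ranks: 5->1, 7->2.5, 7->2.5, 8->4, 10->5, 11->6, 13->7, 22->8, 23->9, 27->10, 28->11, 30->12
Step 2: Rank sum for X: R1 = 1 + 2.5 + 4 + 5 + 7 + 10 + 12 = 41.5.
Step 3: U_X = R1 - n1(n1+1)/2 = 41.5 - 7*8/2 = 41.5 - 28 = 13.5.
       U_Y = n1*n2 - U_X = 35 - 13.5 = 21.5.
Step 4: Ties are present, so use the tie-corrected normal approximation (with continuity correction) for the p-value.
Step 5: p-value = 0.569088; compare to alpha = 0.05. fail to reject H0.

U_X = 13.5, p = 0.569088, fail to reject H0 at alpha = 0.05.


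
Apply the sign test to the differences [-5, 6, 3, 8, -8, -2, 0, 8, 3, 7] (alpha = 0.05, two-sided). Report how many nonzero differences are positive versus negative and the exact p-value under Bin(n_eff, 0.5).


Step 1: Discard zero differences. Original n = 10; n_eff = number of nonzero differences = 9.
Nonzero differences (with sign): -5, +6, +3, +8, -8, -2, +8, +3, +7
Step 2: Count signs: positive = 6, negative = 3.
Step 3: Under H0: P(positive) = 0.5, so the number of positives S ~ Bin(9, 0.5).
Step 4: Two-sided exact p-value = sum of Bin(9,0.5) probabilities at or below the observed probability = 0.507812.
Step 5: alpha = 0.05. fail to reject H0.

n_eff = 9, pos = 6, neg = 3, p = 0.507812, fail to reject H0.


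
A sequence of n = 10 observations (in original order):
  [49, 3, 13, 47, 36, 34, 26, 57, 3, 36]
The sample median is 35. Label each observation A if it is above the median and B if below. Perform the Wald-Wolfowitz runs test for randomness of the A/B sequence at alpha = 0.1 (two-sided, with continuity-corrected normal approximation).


Step 1: Compute median = 35; label A = above, B = below.
Labels in order: ABBAABBABA  (n_A = 5, n_B = 5)
Step 2: Count runs R = 7.
Step 3: Under H0 (random ordering), E[R] = 2*n_A*n_B/(n_A+n_B) + 1 = 2*5*5/10 + 1 = 6.0000.
        Var[R] = 2*n_A*n_B*(2*n_A*n_B - n_A - n_B) / ((n_A+n_B)^2 * (n_A+n_B-1)) = 2000/900 = 2.2222.
        SD[R] = 1.4907.
Step 4: Continuity-corrected z = (R - 0.5 - E[R]) / SD[R] = (7 - 0.5 - 6.0000) / 1.4907 = 0.3354.
Step 5: Two-sided p-value via normal approximation = 2*(1 - Phi(|z|)) = 0.737316.
Step 6: alpha = 0.1. fail to reject H0.

R = 7, z = 0.3354, p = 0.737316, fail to reject H0.


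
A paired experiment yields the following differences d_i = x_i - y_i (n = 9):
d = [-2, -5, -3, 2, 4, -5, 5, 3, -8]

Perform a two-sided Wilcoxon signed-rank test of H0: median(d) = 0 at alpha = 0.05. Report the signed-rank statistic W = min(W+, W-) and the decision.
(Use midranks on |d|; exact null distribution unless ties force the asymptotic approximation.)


Step 1: Drop any zero differences (none here) and take |d_i|.
|d| = [2, 5, 3, 2, 4, 5, 5, 3, 8]
Step 2: Midrank |d_i| (ties get averaged ranks).
ranks: |2|->1.5, |5|->7, |3|->3.5, |2|->1.5, |4|->5, |5|->7, |5|->7, |3|->3.5, |8|->9
Step 3: Attach original signs; sum ranks with positive sign and with negative sign.
W+ = 1.5 + 5 + 7 + 3.5 = 17
W- = 1.5 + 7 + 3.5 + 7 + 9 = 28
(Check: W+ + W- = 45 should equal n(n+1)/2 = 45.)
Step 4: Test statistic W = min(W+, W-) = 17.
Step 5: Ties in |d|, so use the tie-corrected normal approximation.
        E[W] = n(n+1)/4 = 9*10/4 = 22.5.
        Tie groups: |d|=2 (t=2), |d|=3 (t=2), |d|=5 (t=3); sum(t^3 - t) = 36.
        Var[W] = n(n+1)(2n+1)/24 - sum(t^3-t)/48 = 1710/24 - 36/48 = 70.5.
        z = (W - E[W]) / sqrt(Var[W]) = (17 - 22.5) / 8.3964 = -0.6550.
        Two-sided p = 2*Phi(z) = 0.512442.
Step 6: alpha = 0.05. fail to reject H0.

W+ = 17, W- = 28, W = min = 17, p = 0.512442, fail to reject H0.


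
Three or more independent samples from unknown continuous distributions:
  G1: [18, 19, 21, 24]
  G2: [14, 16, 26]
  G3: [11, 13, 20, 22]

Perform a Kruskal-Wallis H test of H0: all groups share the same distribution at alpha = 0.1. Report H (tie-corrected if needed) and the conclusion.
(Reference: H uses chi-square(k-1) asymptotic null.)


Step 1: Combine all N = 11 observations and assign midranks.
sorted (value, group, rank): (11,G3,1), (13,G3,2), (14,G2,3), (16,G2,4), (18,G1,5), (19,G1,6), (20,G3,7), (21,G1,8), (22,G3,9), (24,G1,10), (26,G2,11)
Step 2: Sum ranks within each group.
R_1 = 29 (n_1 = 4)
R_2 = 18 (n_2 = 3)
R_3 = 19 (n_3 = 4)
Step 3: H = 12/(N(N+1)) * sum(R_i^2/n_i) - 3(N+1)
     = 12/(11*12) * (29^2/4 + 18^2/3 + 19^2/4) - 3*12
     = 0.090909 * 408.5 - 36
     = 1.136364.
Step 4: No ties, so H is used without correction.
Step 5: Under H0, H ~ chi^2(2); p-value = 0.566555.
Step 6: alpha = 0.1. fail to reject H0.

H = 1.1364, df = 2, p = 0.566555, fail to reject H0.


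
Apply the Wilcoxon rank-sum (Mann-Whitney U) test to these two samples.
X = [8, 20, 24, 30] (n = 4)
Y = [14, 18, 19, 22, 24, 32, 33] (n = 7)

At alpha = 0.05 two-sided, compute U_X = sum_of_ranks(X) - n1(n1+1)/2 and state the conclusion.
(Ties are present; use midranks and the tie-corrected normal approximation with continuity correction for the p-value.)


Step 1: Combine and sort all 11 observations; assign midranks.
sorted (value, group): (8,X), (14,Y), (18,Y), (19,Y), (20,X), (22,Y), (24,X), (24,Y), (30,X), (32,Y), (33,Y)
ranks: 8->1, 14->2, 18->3, 19->4, 20->5, 22->6, 24->7.5, 24->7.5, 30->9, 32->10, 33->11
Step 2: Rank sum for X: R1 = 1 + 5 + 7.5 + 9 = 22.5.
Step 3: U_X = R1 - n1(n1+1)/2 = 22.5 - 4*5/2 = 22.5 - 10 = 12.5.
       U_Y = n1*n2 - U_X = 28 - 12.5 = 15.5.
Step 4: Ties are present, so use the tie-corrected normal approximation (with continuity correction) for the p-value.
Step 5: p-value = 0.849769; compare to alpha = 0.05. fail to reject H0.

U_X = 12.5, p = 0.849769, fail to reject H0 at alpha = 0.05.


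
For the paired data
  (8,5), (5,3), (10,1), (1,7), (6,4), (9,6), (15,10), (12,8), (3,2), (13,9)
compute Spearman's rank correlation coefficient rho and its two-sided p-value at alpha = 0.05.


Step 1: Rank x and y separately (midranks; no ties here).
rank(x): 8->5, 5->3, 10->7, 1->1, 6->4, 9->6, 15->10, 12->8, 3->2, 13->9
rank(y): 5->5, 3->3, 1->1, 7->7, 4->4, 6->6, 10->10, 8->8, 2->2, 9->9
Step 2: d_i = R_x(i) - R_y(i); compute d_i^2.
  (5-5)^2=0, (3-3)^2=0, (7-1)^2=36, (1-7)^2=36, (4-4)^2=0, (6-6)^2=0, (10-10)^2=0, (8-8)^2=0, (2-2)^2=0, (9-9)^2=0
sum(d^2) = 72.
Step 3: rho = 1 - 6*72 / (10*(10^2 - 1)) = 1 - 432/990 = 0.563636.
Step 4: Under H0, t = rho * sqrt((n-2)/(1-rho^2)) = 1.9300 ~ t(8).
Step 5: Two-sided p-value from the t-distribution with 8 df = 0.089724.
Step 6: alpha = 0.05. fail to reject H0.

rho = 0.5636, p = 0.089724, fail to reject H0 at alpha = 0.05.


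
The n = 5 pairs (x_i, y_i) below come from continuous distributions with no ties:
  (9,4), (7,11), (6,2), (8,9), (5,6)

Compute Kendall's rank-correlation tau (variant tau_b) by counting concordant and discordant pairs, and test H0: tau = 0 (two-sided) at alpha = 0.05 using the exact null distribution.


Step 1: Enumerate the 10 unordered pairs (i,j) with i<j and classify each by sign(x_j-x_i) * sign(y_j-y_i).
  (1,2):dx=-2,dy=+7->D; (1,3):dx=-3,dy=-2->C; (1,4):dx=-1,dy=+5->D; (1,5):dx=-4,dy=+2->D
  (2,3):dx=-1,dy=-9->C; (2,4):dx=+1,dy=-2->D; (2,5):dx=-2,dy=-5->C; (3,4):dx=+2,dy=+7->C
  (3,5):dx=-1,dy=+4->D; (4,5):dx=-3,dy=-3->C
Step 2: C = 5, D = 5, total pairs = 10.
Step 3: tau = (C - D)/(n(n-1)/2) = (5 - 5)/10 = 0.000000.
Step 4: Exact two-sided p-value (enumerate n! = 120 permutations of y under H0): p = 1.000000.
Step 5: alpha = 0.05. fail to reject H0.

tau_b = 0.0000 (C=5, D=5), p = 1.000000, fail to reject H0.


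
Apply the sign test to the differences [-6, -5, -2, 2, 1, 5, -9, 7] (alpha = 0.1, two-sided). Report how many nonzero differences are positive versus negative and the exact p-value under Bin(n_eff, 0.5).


Step 1: Discard zero differences. Original n = 8; n_eff = number of nonzero differences = 8.
Nonzero differences (with sign): -6, -5, -2, +2, +1, +5, -9, +7
Step 2: Count signs: positive = 4, negative = 4.
Step 3: Under H0: P(positive) = 0.5, so the number of positives S ~ Bin(8, 0.5).
Step 4: Two-sided exact p-value = sum of Bin(8,0.5) probabilities at or below the observed probability = 1.000000.
Step 5: alpha = 0.1. fail to reject H0.

n_eff = 8, pos = 4, neg = 4, p = 1.000000, fail to reject H0.


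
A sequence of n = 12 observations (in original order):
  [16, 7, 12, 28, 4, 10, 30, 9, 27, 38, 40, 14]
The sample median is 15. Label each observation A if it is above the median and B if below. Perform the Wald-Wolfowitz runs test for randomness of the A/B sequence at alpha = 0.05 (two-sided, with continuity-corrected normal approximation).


Step 1: Compute median = 15; label A = above, B = below.
Labels in order: ABBABBABAAAB  (n_A = 6, n_B = 6)
Step 2: Count runs R = 8.
Step 3: Under H0 (random ordering), E[R] = 2*n_A*n_B/(n_A+n_B) + 1 = 2*6*6/12 + 1 = 7.0000.
        Var[R] = 2*n_A*n_B*(2*n_A*n_B - n_A - n_B) / ((n_A+n_B)^2 * (n_A+n_B-1)) = 4320/1584 = 2.7273.
        SD[R] = 1.6514.
Step 4: Continuity-corrected z = (R - 0.5 - E[R]) / SD[R] = (8 - 0.5 - 7.0000) / 1.6514 = 0.3028.
Step 5: Two-sided p-value via normal approximation = 2*(1 - Phi(|z|)) = 0.762069.
Step 6: alpha = 0.05. fail to reject H0.

R = 8, z = 0.3028, p = 0.762069, fail to reject H0.


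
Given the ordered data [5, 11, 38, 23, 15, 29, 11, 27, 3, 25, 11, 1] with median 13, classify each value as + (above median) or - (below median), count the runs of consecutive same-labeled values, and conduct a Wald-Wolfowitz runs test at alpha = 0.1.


Step 1: Compute median = 13; label A = above, B = below.
Labels in order: BBAAAABABABB  (n_A = 6, n_B = 6)
Step 2: Count runs R = 7.
Step 3: Under H0 (random ordering), E[R] = 2*n_A*n_B/(n_A+n_B) + 1 = 2*6*6/12 + 1 = 7.0000.
        Var[R] = 2*n_A*n_B*(2*n_A*n_B - n_A - n_B) / ((n_A+n_B)^2 * (n_A+n_B-1)) = 4320/1584 = 2.7273.
        SD[R] = 1.6514.
Step 4: R = E[R], so z = 0 with no continuity correction.
Step 5: Two-sided p-value via normal approximation = 2*(1 - Phi(|z|)) = 1.000000.
Step 6: alpha = 0.1. fail to reject H0.

R = 7, z = 0.0000, p = 1.000000, fail to reject H0.


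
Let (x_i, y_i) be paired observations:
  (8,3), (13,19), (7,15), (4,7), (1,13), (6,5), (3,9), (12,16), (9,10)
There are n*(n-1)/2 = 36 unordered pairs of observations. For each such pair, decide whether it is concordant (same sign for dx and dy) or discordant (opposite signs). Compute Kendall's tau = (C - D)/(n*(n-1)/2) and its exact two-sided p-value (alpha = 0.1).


Step 1: Enumerate the 36 unordered pairs (i,j) with i<j and classify each by sign(x_j-x_i) * sign(y_j-y_i).
  (1,2):dx=+5,dy=+16->C; (1,3):dx=-1,dy=+12->D; (1,4):dx=-4,dy=+4->D; (1,5):dx=-7,dy=+10->D
  (1,6):dx=-2,dy=+2->D; (1,7):dx=-5,dy=+6->D; (1,8):dx=+4,dy=+13->C; (1,9):dx=+1,dy=+7->C
  (2,3):dx=-6,dy=-4->C; (2,4):dx=-9,dy=-12->C; (2,5):dx=-12,dy=-6->C; (2,6):dx=-7,dy=-14->C
  (2,7):dx=-10,dy=-10->C; (2,8):dx=-1,dy=-3->C; (2,9):dx=-4,dy=-9->C; (3,4):dx=-3,dy=-8->C
  (3,5):dx=-6,dy=-2->C; (3,6):dx=-1,dy=-10->C; (3,7):dx=-4,dy=-6->C; (3,8):dx=+5,dy=+1->C
  (3,9):dx=+2,dy=-5->D; (4,5):dx=-3,dy=+6->D; (4,6):dx=+2,dy=-2->D; (4,7):dx=-1,dy=+2->D
  (4,8):dx=+8,dy=+9->C; (4,9):dx=+5,dy=+3->C; (5,6):dx=+5,dy=-8->D; (5,7):dx=+2,dy=-4->D
  (5,8):dx=+11,dy=+3->C; (5,9):dx=+8,dy=-3->D; (6,7):dx=-3,dy=+4->D; (6,8):dx=+6,dy=+11->C
  (6,9):dx=+3,dy=+5->C; (7,8):dx=+9,dy=+7->C; (7,9):dx=+6,dy=+1->C; (8,9):dx=-3,dy=-6->C
Step 2: C = 23, D = 13, total pairs = 36.
Step 3: tau = (C - D)/(n(n-1)/2) = (23 - 13)/36 = 0.277778.
Step 4: Exact two-sided p-value (enumerate n! = 362880 permutations of y under H0): p = 0.358488.
Step 5: alpha = 0.1. fail to reject H0.

tau_b = 0.2778 (C=23, D=13), p = 0.358488, fail to reject H0.


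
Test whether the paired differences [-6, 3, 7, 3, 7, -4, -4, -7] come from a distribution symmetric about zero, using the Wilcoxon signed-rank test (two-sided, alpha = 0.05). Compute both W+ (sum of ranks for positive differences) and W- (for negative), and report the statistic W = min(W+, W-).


Step 1: Drop any zero differences (none here) and take |d_i|.
|d| = [6, 3, 7, 3, 7, 4, 4, 7]
Step 2: Midrank |d_i| (ties get averaged ranks).
ranks: |6|->5, |3|->1.5, |7|->7, |3|->1.5, |7|->7, |4|->3.5, |4|->3.5, |7|->7
Step 3: Attach original signs; sum ranks with positive sign and with negative sign.
W+ = 1.5 + 7 + 1.5 + 7 = 17
W- = 5 + 3.5 + 3.5 + 7 = 19
(Check: W+ + W- = 36 should equal n(n+1)/2 = 36.)
Step 4: Test statistic W = min(W+, W-) = 17.
Step 5: Ties in |d|, so use the tie-corrected normal approximation.
        E[W] = n(n+1)/4 = 8*9/4 = 18.
        Tie groups: |d|=3 (t=2), |d|=4 (t=2), |d|=7 (t=3); sum(t^3 - t) = 36.
        Var[W] = n(n+1)(2n+1)/24 - sum(t^3-t)/48 = 1224/24 - 36/48 = 50.25.
        z = (W - E[W]) / sqrt(Var[W]) = (17 - 18) / 7.0887 = -0.1411.
        Two-sided p = 2*Phi(z) = 0.887815.
Step 6: alpha = 0.05. fail to reject H0.

W+ = 17, W- = 19, W = min = 17, p = 0.887815, fail to reject H0.


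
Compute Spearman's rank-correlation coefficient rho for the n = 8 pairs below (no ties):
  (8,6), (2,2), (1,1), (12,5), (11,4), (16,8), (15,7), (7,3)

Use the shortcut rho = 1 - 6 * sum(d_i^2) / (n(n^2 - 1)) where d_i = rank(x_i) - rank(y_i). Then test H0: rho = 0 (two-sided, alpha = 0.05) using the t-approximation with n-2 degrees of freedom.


Step 1: Rank x and y separately (midranks; no ties here).
rank(x): 8->4, 2->2, 1->1, 12->6, 11->5, 16->8, 15->7, 7->3
rank(y): 6->6, 2->2, 1->1, 5->5, 4->4, 8->8, 7->7, 3->3
Step 2: d_i = R_x(i) - R_y(i); compute d_i^2.
  (4-6)^2=4, (2-2)^2=0, (1-1)^2=0, (6-5)^2=1, (5-4)^2=1, (8-8)^2=0, (7-7)^2=0, (3-3)^2=0
sum(d^2) = 6.
Step 3: rho = 1 - 6*6 / (8*(8^2 - 1)) = 1 - 36/504 = 0.928571.
Step 4: Under H0, t = rho * sqrt((n-2)/(1-rho^2)) = 6.1283 ~ t(6).
Step 5: Two-sided p-value from the t-distribution with 6 df = 0.000863.
Step 6: alpha = 0.05. reject H0.

rho = 0.9286, p = 0.000863, reject H0 at alpha = 0.05.


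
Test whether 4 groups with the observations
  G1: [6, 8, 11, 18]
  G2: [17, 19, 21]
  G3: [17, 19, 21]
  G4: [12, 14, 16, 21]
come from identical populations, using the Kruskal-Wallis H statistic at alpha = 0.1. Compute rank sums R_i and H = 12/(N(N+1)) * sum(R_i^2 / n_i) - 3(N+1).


Step 1: Combine all N = 14 observations and assign midranks.
sorted (value, group, rank): (6,G1,1), (8,G1,2), (11,G1,3), (12,G4,4), (14,G4,5), (16,G4,6), (17,G2,7.5), (17,G3,7.5), (18,G1,9), (19,G2,10.5), (19,G3,10.5), (21,G2,13), (21,G3,13), (21,G4,13)
Step 2: Sum ranks within each group.
R_1 = 15 (n_1 = 4)
R_2 = 31 (n_2 = 3)
R_3 = 31 (n_3 = 3)
R_4 = 28 (n_4 = 4)
Step 3: H = 12/(N(N+1)) * sum(R_i^2/n_i) - 3(N+1)
     = 12/(14*15) * (15^2/4 + 31^2/3 + 31^2/3 + 28^2/4) - 3*15
     = 0.057143 * 892.917 - 45
     = 6.023810.
Step 4: Ties present; correction factor C = 1 - 36/(14^3 - 14) = 0.986813. Corrected H = 6.023810 / 0.986813 = 6.104306.
Step 5: Under H0, H ~ chi^2(3); p-value = 0.106644.
Step 6: alpha = 0.1. fail to reject H0.

H = 6.1043, df = 3, p = 0.106644, fail to reject H0.


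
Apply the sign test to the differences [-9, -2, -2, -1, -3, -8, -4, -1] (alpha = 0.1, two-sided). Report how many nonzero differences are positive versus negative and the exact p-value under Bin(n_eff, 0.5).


Step 1: Discard zero differences. Original n = 8; n_eff = number of nonzero differences = 8.
Nonzero differences (with sign): -9, -2, -2, -1, -3, -8, -4, -1
Step 2: Count signs: positive = 0, negative = 8.
Step 3: Under H0: P(positive) = 0.5, so the number of positives S ~ Bin(8, 0.5).
Step 4: Two-sided exact p-value = sum of Bin(8,0.5) probabilities at or below the observed probability = 0.007812.
Step 5: alpha = 0.1. reject H0.

n_eff = 8, pos = 0, neg = 8, p = 0.007812, reject H0.


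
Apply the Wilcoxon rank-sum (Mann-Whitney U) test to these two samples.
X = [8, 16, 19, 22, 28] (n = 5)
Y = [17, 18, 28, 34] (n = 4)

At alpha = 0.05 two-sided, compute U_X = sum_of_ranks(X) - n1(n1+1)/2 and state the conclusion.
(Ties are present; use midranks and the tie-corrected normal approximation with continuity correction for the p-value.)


Step 1: Combine and sort all 9 observations; assign midranks.
sorted (value, group): (8,X), (16,X), (17,Y), (18,Y), (19,X), (22,X), (28,X), (28,Y), (34,Y)
ranks: 8->1, 16->2, 17->3, 18->4, 19->5, 22->6, 28->7.5, 28->7.5, 34->9
Step 2: Rank sum for X: R1 = 1 + 2 + 5 + 6 + 7.5 = 21.5.
Step 3: U_X = R1 - n1(n1+1)/2 = 21.5 - 5*6/2 = 21.5 - 15 = 6.5.
       U_Y = n1*n2 - U_X = 20 - 6.5 = 13.5.
Step 4: Ties are present, so use the tie-corrected normal approximation (with continuity correction) for the p-value.
Step 5: p-value = 0.460558; compare to alpha = 0.05. fail to reject H0.

U_X = 6.5, p = 0.460558, fail to reject H0 at alpha = 0.05.


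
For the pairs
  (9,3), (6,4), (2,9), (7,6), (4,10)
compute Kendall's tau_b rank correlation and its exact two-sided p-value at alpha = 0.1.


Step 1: Enumerate the 10 unordered pairs (i,j) with i<j and classify each by sign(x_j-x_i) * sign(y_j-y_i).
  (1,2):dx=-3,dy=+1->D; (1,3):dx=-7,dy=+6->D; (1,4):dx=-2,dy=+3->D; (1,5):dx=-5,dy=+7->D
  (2,3):dx=-4,dy=+5->D; (2,4):dx=+1,dy=+2->C; (2,5):dx=-2,dy=+6->D; (3,4):dx=+5,dy=-3->D
  (3,5):dx=+2,dy=+1->C; (4,5):dx=-3,dy=+4->D
Step 2: C = 2, D = 8, total pairs = 10.
Step 3: tau = (C - D)/(n(n-1)/2) = (2 - 8)/10 = -0.600000.
Step 4: Exact two-sided p-value (enumerate n! = 120 permutations of y under H0): p = 0.233333.
Step 5: alpha = 0.1. fail to reject H0.

tau_b = -0.6000 (C=2, D=8), p = 0.233333, fail to reject H0.


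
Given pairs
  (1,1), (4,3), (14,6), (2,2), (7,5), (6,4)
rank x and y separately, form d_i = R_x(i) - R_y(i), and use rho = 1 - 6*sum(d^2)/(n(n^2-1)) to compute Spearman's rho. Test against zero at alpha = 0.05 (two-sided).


Step 1: Rank x and y separately (midranks; no ties here).
rank(x): 1->1, 4->3, 14->6, 2->2, 7->5, 6->4
rank(y): 1->1, 3->3, 6->6, 2->2, 5->5, 4->4
Step 2: d_i = R_x(i) - R_y(i); compute d_i^2.
  (1-1)^2=0, (3-3)^2=0, (6-6)^2=0, (2-2)^2=0, (5-5)^2=0, (4-4)^2=0
sum(d^2) = 0.
Step 3: rho = 1 - 6*0 / (6*(6^2 - 1)) = 1 - 0/210 = 1.000000.
Step 5: Two-sided p-value from the t-distribution with 4 df = 0.000000.
Step 6: alpha = 0.05. reject H0.

rho = 1.0000, p = 0.000000, reject H0 at alpha = 0.05.


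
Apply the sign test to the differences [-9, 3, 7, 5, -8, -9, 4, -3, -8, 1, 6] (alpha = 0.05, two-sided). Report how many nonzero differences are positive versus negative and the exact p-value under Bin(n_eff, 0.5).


Step 1: Discard zero differences. Original n = 11; n_eff = number of nonzero differences = 11.
Nonzero differences (with sign): -9, +3, +7, +5, -8, -9, +4, -3, -8, +1, +6
Step 2: Count signs: positive = 6, negative = 5.
Step 3: Under H0: P(positive) = 0.5, so the number of positives S ~ Bin(11, 0.5).
Step 4: Two-sided exact p-value = sum of Bin(11,0.5) probabilities at or below the observed probability = 1.000000.
Step 5: alpha = 0.05. fail to reject H0.

n_eff = 11, pos = 6, neg = 5, p = 1.000000, fail to reject H0.


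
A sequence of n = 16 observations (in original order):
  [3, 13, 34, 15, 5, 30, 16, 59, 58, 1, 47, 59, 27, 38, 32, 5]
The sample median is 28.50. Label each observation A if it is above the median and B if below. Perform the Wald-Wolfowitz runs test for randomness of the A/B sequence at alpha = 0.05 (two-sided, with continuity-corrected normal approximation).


Step 1: Compute median = 28.50; label A = above, B = below.
Labels in order: BBABBABAABAABAAB  (n_A = 8, n_B = 8)
Step 2: Count runs R = 11.
Step 3: Under H0 (random ordering), E[R] = 2*n_A*n_B/(n_A+n_B) + 1 = 2*8*8/16 + 1 = 9.0000.
        Var[R] = 2*n_A*n_B*(2*n_A*n_B - n_A - n_B) / ((n_A+n_B)^2 * (n_A+n_B-1)) = 14336/3840 = 3.7333.
        SD[R] = 1.9322.
Step 4: Continuity-corrected z = (R - 0.5 - E[R]) / SD[R] = (11 - 0.5 - 9.0000) / 1.9322 = 0.7763.
Step 5: Two-sided p-value via normal approximation = 2*(1 - Phi(|z|)) = 0.437558.
Step 6: alpha = 0.05. fail to reject H0.

R = 11, z = 0.7763, p = 0.437558, fail to reject H0.


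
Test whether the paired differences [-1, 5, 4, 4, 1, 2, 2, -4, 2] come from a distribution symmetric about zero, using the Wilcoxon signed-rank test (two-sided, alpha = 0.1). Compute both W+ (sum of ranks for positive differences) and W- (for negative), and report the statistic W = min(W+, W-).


Step 1: Drop any zero differences (none here) and take |d_i|.
|d| = [1, 5, 4, 4, 1, 2, 2, 4, 2]
Step 2: Midrank |d_i| (ties get averaged ranks).
ranks: |1|->1.5, |5|->9, |4|->7, |4|->7, |1|->1.5, |2|->4, |2|->4, |4|->7, |2|->4
Step 3: Attach original signs; sum ranks with positive sign and with negative sign.
W+ = 9 + 7 + 7 + 1.5 + 4 + 4 + 4 = 36.5
W- = 1.5 + 7 = 8.5
(Check: W+ + W- = 45 should equal n(n+1)/2 = 45.)
Step 4: Test statistic W = min(W+, W-) = 8.5.
Step 5: Ties in |d|, so use the tie-corrected normal approximation.
        E[W] = n(n+1)/4 = 9*10/4 = 22.5.
        Tie groups: |d|=1 (t=2), |d|=2 (t=3), |d|=4 (t=3); sum(t^3 - t) = 54.
        Var[W] = n(n+1)(2n+1)/24 - sum(t^3-t)/48 = 1710/24 - 54/48 = 70.125.
        z = (W - E[W]) / sqrt(Var[W]) = (8.5 - 22.5) / 8.3741 = -1.6718.
        Two-sided p = 2*Phi(z) = 0.094558.
Step 6: alpha = 0.1. reject H0.

W+ = 36.5, W- = 8.5, W = min = 8.5, p = 0.094558, reject H0.


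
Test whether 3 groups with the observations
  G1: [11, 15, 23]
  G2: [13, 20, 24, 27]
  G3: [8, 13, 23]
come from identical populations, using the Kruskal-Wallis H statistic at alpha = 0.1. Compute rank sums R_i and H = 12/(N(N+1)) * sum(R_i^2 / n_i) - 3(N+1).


Step 1: Combine all N = 10 observations and assign midranks.
sorted (value, group, rank): (8,G3,1), (11,G1,2), (13,G2,3.5), (13,G3,3.5), (15,G1,5), (20,G2,6), (23,G1,7.5), (23,G3,7.5), (24,G2,9), (27,G2,10)
Step 2: Sum ranks within each group.
R_1 = 14.5 (n_1 = 3)
R_2 = 28.5 (n_2 = 4)
R_3 = 12 (n_3 = 3)
Step 3: H = 12/(N(N+1)) * sum(R_i^2/n_i) - 3(N+1)
     = 12/(10*11) * (14.5^2/3 + 28.5^2/4 + 12^2/3) - 3*11
     = 0.109091 * 321.146 - 33
     = 2.034091.
Step 4: Ties present; correction factor C = 1 - 12/(10^3 - 10) = 0.987879. Corrected H = 2.034091 / 0.987879 = 2.059049.
Step 5: Under H0, H ~ chi^2(2); p-value = 0.357177.
Step 6: alpha = 0.1. fail to reject H0.

H = 2.0590, df = 2, p = 0.357177, fail to reject H0.
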